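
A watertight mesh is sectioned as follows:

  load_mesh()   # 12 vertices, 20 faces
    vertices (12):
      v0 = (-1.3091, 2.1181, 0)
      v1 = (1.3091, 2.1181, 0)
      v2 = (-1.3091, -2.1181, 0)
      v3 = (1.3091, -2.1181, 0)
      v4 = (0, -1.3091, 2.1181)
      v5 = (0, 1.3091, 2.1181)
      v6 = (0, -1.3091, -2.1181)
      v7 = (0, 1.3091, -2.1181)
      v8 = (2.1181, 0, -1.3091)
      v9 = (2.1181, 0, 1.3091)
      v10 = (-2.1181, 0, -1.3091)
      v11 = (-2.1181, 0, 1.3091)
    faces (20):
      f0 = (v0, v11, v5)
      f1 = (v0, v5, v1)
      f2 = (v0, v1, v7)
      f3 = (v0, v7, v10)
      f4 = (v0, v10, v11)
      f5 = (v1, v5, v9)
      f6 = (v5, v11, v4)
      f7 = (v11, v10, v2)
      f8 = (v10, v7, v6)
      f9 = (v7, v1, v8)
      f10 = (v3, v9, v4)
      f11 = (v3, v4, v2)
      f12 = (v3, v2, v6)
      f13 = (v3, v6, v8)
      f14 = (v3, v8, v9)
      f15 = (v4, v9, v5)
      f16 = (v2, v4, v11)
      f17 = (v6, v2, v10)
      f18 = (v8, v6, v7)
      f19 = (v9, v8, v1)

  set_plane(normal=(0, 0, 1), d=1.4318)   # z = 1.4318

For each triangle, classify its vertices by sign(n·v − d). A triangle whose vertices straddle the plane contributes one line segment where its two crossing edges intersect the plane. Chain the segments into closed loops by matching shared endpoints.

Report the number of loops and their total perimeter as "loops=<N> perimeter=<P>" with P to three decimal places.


loops=1 perimeter=10.256

Straddling triangles (8 of 20):
  (v0,v11,v5) [--+] → (-1.79685, 0.19855, 1.4318)–(-0.42417, 1.57123, 1.4318)  len=1.9413
  (v0,v5,v1) [-+-] → (-0.42417, 1.57123, 1.4318)–(0.42417, 1.57123, 1.4318)  len=0.8483
  (v1,v5,v9) [-+-] → (0.42417, 1.57123, 1.4318)–(1.79685, 0.19855, 1.4318)  len=1.9413
  (v5,v11,v4) [+-+] → (-1.79685, 0.19855, 1.4318)–(-1.79685, -0.19855, 1.4318)  len=0.3971
  (v3,v9,v4) [--+] → (1.79685, -0.19855, 1.4318)–(0.42417, -1.57123, 1.4318)  len=1.9413
  (v3,v4,v2) [-+-] → (0.42417, -1.57123, 1.4318)–(-0.42417, -1.57123, 1.4318)  len=0.8483
  (v4,v9,v5) [+-+] → (1.79685, -0.19855, 1.4318)–(1.79685, 0.19855, 1.4318)  len=0.3971
  (v2,v4,v11) [-+-] → (-0.42417, -1.57123, 1.4318)–(-1.79685, -0.19855, 1.4318)  len=1.9413

Chained into 1 loop(s):
  loop 1: 8 segments, perimeter = 10.2559
Total perimeter = 10.256


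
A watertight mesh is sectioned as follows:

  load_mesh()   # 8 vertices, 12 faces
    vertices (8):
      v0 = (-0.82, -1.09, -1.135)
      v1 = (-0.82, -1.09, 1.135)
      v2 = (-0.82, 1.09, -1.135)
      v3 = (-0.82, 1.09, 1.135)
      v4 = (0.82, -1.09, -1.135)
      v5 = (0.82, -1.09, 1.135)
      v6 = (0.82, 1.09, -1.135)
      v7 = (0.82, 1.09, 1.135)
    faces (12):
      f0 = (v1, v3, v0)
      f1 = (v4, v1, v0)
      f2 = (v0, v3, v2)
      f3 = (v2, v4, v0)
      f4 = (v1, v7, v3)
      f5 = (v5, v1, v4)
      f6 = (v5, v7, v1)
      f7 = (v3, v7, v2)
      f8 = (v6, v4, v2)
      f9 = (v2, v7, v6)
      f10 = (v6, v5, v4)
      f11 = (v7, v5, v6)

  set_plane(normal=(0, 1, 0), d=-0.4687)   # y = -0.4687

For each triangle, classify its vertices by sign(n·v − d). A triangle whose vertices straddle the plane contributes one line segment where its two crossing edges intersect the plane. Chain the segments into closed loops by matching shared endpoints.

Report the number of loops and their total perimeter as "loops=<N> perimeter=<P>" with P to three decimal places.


Straddling triangles (8 of 12):
  (v1,v3,v0) [-+-] → (-0.82, -0.4687, 1.135)–(-0.82, -0.4687, -0.48805)  len=1.6230
  (v0,v3,v2) [-++] → (-0.82, -0.4687, -0.48805)–(-0.82, -0.4687, -1.135)  len=0.6470
  (v2,v4,v0) [+--] → (0.3526, -0.4687, -1.135)–(-0.82, -0.4687, -1.135)  len=1.1726
  (v1,v7,v3) [-++] → (-0.3526, -0.4687, 1.135)–(-0.82, -0.4687, 1.135)  len=0.4674
  (v5,v7,v1) [-+-] → (0.82, -0.4687, 1.135)–(-0.3526, -0.4687, 1.135)  len=1.1726
  (v6,v4,v2) [+-+] → (0.82, -0.4687, -1.135)–(0.3526, -0.4687, -1.135)  len=0.4674
  (v6,v5,v4) [+--] → (0.82, -0.4687, 0.48805)–(0.82, -0.4687, -1.135)  len=1.6230
  (v7,v5,v6) [+-+] → (0.82, -0.4687, 1.135)–(0.82, -0.4687, 0.48805)  len=0.6470

Chained into 1 loop(s):
  loop 1: 8 segments, perimeter = 7.8200
Total perimeter = 7.820

loops=1 perimeter=7.820


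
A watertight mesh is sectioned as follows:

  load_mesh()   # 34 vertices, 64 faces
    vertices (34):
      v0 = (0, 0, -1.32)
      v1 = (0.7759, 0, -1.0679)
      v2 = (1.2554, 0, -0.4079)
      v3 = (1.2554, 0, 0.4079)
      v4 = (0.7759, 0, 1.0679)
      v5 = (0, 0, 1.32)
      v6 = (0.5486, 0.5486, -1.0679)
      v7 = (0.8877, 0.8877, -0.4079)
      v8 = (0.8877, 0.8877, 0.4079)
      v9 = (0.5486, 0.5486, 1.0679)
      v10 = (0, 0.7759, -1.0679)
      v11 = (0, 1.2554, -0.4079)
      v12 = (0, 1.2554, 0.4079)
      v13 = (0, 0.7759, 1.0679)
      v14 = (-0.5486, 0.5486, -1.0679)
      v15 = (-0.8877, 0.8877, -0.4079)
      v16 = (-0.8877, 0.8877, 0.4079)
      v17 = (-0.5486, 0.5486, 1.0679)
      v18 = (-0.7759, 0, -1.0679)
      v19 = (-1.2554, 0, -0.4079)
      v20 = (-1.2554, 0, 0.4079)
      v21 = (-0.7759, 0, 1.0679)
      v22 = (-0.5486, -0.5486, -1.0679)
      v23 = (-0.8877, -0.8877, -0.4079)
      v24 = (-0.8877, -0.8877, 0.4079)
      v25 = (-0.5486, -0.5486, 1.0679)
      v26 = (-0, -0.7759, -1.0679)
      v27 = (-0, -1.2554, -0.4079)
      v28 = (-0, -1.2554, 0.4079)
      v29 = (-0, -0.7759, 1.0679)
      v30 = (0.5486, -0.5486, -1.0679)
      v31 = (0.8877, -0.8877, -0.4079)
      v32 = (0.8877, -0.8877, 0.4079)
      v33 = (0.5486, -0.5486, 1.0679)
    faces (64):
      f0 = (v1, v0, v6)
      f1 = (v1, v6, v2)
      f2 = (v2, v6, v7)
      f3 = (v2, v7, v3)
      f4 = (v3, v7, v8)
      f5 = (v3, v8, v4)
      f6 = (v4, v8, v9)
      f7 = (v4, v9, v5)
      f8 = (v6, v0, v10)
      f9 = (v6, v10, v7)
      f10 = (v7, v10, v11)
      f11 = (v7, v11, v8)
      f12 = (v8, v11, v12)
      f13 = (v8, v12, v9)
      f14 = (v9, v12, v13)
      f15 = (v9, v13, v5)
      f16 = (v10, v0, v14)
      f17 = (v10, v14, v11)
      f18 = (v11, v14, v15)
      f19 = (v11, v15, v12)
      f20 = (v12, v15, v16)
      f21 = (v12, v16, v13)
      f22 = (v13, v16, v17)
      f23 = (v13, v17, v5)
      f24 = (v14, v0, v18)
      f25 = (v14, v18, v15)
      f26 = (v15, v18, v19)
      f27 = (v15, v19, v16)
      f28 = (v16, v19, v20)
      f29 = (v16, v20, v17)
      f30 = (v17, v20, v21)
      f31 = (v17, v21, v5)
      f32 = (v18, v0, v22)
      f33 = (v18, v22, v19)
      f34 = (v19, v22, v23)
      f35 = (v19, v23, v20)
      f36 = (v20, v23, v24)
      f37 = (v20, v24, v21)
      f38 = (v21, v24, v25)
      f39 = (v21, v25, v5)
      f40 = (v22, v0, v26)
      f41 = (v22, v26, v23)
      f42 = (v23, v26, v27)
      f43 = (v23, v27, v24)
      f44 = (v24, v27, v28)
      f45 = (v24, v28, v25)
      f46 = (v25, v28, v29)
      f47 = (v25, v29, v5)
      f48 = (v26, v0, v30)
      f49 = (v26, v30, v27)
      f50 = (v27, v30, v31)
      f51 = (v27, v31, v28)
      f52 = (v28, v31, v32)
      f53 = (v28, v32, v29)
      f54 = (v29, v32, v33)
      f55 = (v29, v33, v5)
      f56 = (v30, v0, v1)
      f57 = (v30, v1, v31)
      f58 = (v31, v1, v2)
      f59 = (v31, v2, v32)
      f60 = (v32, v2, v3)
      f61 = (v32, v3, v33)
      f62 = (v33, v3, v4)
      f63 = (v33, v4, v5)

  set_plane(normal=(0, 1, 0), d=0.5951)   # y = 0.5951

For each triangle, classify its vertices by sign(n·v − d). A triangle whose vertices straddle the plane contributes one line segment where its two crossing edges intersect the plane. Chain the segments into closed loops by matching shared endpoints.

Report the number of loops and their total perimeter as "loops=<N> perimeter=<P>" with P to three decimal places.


Straddling triangles (20 of 64):
  (v2,v6,v7) [--+] → (0.5951, 0.5951, -0.977396)–(1.0089, 0.5951, -0.4079)  len=0.7040
  (v2,v7,v3) [-+-] → (1.0089, 0.5951, -0.4079)–(1.0089, 0.5951, -0.138999)  len=0.2689
  (v3,v7,v8) [-++] → (1.0089, 0.5951, -0.138999)–(1.0089, 0.5951, 0.4079)  len=0.5469
  (v3,v8,v4) [-+-] → (1.0089, 0.5951, 0.4079)–(0.850849, 0.5951, 0.625446)  len=0.2689
  (v4,v8,v9) [-+-] → (0.850849, 0.5951, 0.625446)–(0.5951, 0.5951, 0.977396)  len=0.4351
  (v6,v0,v10) [--+] → (0, 0.5951, -1.12664)–(0.43637, 0.5951, -1.0679)  len=0.4403
  (v6,v10,v7) [-++] → (0.43637, 0.5951, -1.0679)–(0.5951, 0.5951, -0.977396)  len=0.1827
  (v8,v12,v9) [++-] → (0.512508, 0.5951, 1.02448)–(0.5951, 0.5951, 0.977396)  len=0.0951
  (v9,v12,v13) [-++] → (0.512508, 0.5951, 1.02448)–(0.43637, 0.5951, 1.0679)  len=0.0876
  (v9,v13,v5) [-+-] → (0.43637, 0.5951, 1.0679)–(0, 0.5951, 1.12664)  len=0.4403
  (v10,v0,v14) [+--] → (0, 0.5951, -1.12664)–(-0.43637, 0.5951, -1.0679)  len=0.4403
  (v10,v14,v11) [+-+] → (-0.43637, 0.5951, -1.0679)–(-0.512508, 0.5951, -1.02448)  len=0.0876
  (v11,v14,v15) [+-+] → (-0.512508, 0.5951, -1.02448)–(-0.5951, 0.5951, -0.977396)  len=0.0951
  (v13,v16,v17) [++-] → (-0.5951, 0.5951, 0.977396)–(-0.43637, 0.5951, 1.0679)  len=0.1827
  (v13,v17,v5) [+--] → (-0.43637, 0.5951, 1.0679)–(0, 0.5951, 1.12664)  len=0.4403
  (v14,v18,v15) [--+] → (-0.850849, 0.5951, -0.625446)–(-0.5951, 0.5951, -0.977396)  len=0.4351
  (v15,v18,v19) [+--] → (-0.850849, 0.5951, -0.625446)–(-1.0089, 0.5951, -0.4079)  len=0.2689
  (v15,v19,v16) [+-+] → (-1.0089, 0.5951, -0.4079)–(-1.0089, 0.5951, 0.138999)  len=0.5469
  (v16,v19,v20) [+--] → (-1.0089, 0.5951, 0.138999)–(-1.0089, 0.5951, 0.4079)  len=0.2689
  (v16,v20,v17) [+--] → (-1.0089, 0.5951, 0.4079)–(-0.5951, 0.5951, 0.977396)  len=0.7040

Chained into 1 loop(s):
  loop 1: 20 segments, perimeter = 6.9395
Total perimeter = 6.940

loops=1 perimeter=6.940


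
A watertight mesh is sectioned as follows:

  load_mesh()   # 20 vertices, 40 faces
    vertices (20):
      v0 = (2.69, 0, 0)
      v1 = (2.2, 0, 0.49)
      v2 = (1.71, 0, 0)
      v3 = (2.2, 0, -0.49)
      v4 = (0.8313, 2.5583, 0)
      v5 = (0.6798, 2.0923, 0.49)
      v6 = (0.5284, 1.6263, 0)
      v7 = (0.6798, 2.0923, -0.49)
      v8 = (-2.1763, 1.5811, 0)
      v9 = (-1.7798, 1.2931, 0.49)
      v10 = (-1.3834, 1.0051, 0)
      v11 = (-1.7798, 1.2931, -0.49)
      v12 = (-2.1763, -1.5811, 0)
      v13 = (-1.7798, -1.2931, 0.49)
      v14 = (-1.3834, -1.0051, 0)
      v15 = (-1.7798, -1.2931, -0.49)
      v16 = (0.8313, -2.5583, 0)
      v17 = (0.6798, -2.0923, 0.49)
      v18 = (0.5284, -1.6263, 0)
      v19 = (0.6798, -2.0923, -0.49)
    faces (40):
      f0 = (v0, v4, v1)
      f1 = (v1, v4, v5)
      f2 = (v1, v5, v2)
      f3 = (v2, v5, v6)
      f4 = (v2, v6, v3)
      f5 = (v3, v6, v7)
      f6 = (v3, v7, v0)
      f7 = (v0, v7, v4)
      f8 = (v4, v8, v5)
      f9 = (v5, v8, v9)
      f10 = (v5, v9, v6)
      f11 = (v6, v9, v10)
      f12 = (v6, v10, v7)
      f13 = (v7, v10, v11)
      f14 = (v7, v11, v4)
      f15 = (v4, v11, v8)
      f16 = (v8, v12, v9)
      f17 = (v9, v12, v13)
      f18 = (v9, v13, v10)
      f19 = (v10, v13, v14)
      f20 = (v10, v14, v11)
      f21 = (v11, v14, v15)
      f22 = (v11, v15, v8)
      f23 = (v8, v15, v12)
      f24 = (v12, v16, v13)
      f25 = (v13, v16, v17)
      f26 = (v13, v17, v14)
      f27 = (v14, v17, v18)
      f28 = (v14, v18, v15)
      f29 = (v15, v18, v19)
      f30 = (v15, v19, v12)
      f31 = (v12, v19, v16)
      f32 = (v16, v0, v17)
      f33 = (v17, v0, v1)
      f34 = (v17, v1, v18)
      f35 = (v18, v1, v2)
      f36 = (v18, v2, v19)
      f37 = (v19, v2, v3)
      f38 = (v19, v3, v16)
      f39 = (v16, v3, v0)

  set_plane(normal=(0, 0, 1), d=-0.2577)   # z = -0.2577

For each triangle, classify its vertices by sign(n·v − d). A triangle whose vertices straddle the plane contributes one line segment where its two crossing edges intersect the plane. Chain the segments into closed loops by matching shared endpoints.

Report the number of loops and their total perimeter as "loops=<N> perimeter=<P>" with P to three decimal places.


loops=2 perimeter=25.862

Straddling triangles (20 of 40):
  (v2,v6,v3) [++-] → (1.40753, 0.770999, -0.2577)–(1.9677, 0, -0.2577)  len=0.9530
  (v3,v6,v7) [-+-] → (1.40753, 0.770999, -0.2577)–(0.608024, 1.87138, -0.2577)  len=1.3602
  (v3,v7,v0) [--+] → (1.6328, 1.10038, -0.2577)–(2.4323, 0, -0.2577)  len=1.3602
  (v0,v7,v4) [+-+] → (1.6328, 1.10038, -0.2577)–(0.751623, 2.31322, -0.2577)  len=1.4992
  (v6,v10,v7) [++-] → (-0.298325, 1.57688, -0.2577)–(0.608024, 1.87138, -0.2577)  len=0.9530
  (v7,v10,v11) [-+-] → (-0.298325, 1.57688, -0.2577)–(-1.59187, 1.15656, -0.2577)  len=1.3601
  (v7,v11,v4) [--+] → (-0.541925, 1.89291, -0.2577)–(0.751623, 2.31322, -0.2577)  len=1.3601
  (v4,v11,v8) [+-+] → (-0.541925, 1.89291, -0.2577)–(-1.96777, 1.42964, -0.2577)  len=1.4992
  (v10,v14,v11) [++-] → (-1.59187, 0.203566, -0.2577)–(-1.59187, 1.15656, -0.2577)  len=0.9530
  (v11,v14,v15) [-+-] → (-1.59187, 0.203566, -0.2577)–(-1.59187, -1.15656, -0.2577)  len=1.3601
  (v11,v15,v8) [--+] → (-1.96777, 0.0695054, -0.2577)–(-1.96777, 1.42964, -0.2577)  len=1.3601
  (v8,v15,v12) [+-+] → (-1.96777, 0.0695054, -0.2577)–(-1.96777, -1.42964, -0.2577)  len=1.4991
  (v14,v18,v15) [++-] → (-0.685525, -1.45106, -0.2577)–(-1.59187, -1.15656, -0.2577)  len=0.9530
  (v15,v18,v19) [-+-] → (-0.685525, -1.45106, -0.2577)–(0.608024, -1.87138, -0.2577)  len=1.3601
  (v15,v19,v12) [--+] → (-0.674225, -1.84995, -0.2577)–(-1.96777, -1.42964, -0.2577)  len=1.3601
  (v12,v19,v16) [+-+] → (-0.674225, -1.84995, -0.2577)–(0.751623, -2.31322, -0.2577)  len=1.4992
  (v18,v2,v19) [++-] → (1.1682, -1.10038, -0.2577)–(0.608024, -1.87138, -0.2577)  len=0.9530
  (v19,v2,v3) [-+-] → (1.1682, -1.10038, -0.2577)–(1.9677, 0, -0.2577)  len=1.3602
  (v19,v3,v16) [--+] → (1.55112, -1.21284, -0.2577)–(0.751623, -2.31322, -0.2577)  len=1.3602
  (v16,v3,v0) [+-+] → (1.55112, -1.21284, -0.2577)–(2.4323, 0, -0.2577)  len=1.4992

Chained into 2 loop(s):
  loop 1: 10 segments, perimeter = 11.5657
  loop 2: 10 segments, perimeter = 14.2966
Total perimeter = 25.862


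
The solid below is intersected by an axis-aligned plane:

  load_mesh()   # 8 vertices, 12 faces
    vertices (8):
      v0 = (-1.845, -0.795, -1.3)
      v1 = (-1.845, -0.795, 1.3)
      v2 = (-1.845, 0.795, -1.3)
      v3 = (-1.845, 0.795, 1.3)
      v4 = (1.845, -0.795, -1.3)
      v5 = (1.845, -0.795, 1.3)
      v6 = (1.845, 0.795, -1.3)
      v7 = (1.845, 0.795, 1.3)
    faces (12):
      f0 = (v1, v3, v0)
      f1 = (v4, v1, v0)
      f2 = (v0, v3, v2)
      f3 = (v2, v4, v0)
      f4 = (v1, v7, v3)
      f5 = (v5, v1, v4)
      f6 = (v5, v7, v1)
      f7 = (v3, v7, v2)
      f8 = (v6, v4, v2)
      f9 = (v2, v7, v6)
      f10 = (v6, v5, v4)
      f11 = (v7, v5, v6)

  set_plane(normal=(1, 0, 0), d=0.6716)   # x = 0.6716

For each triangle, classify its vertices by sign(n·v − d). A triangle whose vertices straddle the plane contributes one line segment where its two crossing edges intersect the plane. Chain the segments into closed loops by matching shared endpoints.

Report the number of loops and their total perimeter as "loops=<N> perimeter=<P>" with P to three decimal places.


loops=1 perimeter=8.380

Straddling triangles (8 of 12):
  (v4,v1,v0) [+--] → (0.6716, -0.795, -0.473214)–(0.6716, -0.795, -1.3)  len=0.8268
  (v2,v4,v0) [-+-] → (0.6716, -0.289389, -1.3)–(0.6716, -0.795, -1.3)  len=0.5056
  (v1,v7,v3) [-+-] → (0.6716, 0.289389, 1.3)–(0.6716, 0.795, 1.3)  len=0.5056
  (v5,v1,v4) [+-+] → (0.6716, -0.795, 1.3)–(0.6716, -0.795, -0.473214)  len=1.7732
  (v5,v7,v1) [++-] → (0.6716, 0.289389, 1.3)–(0.6716, -0.795, 1.3)  len=1.0844
  (v3,v7,v2) [-+-] → (0.6716, 0.795, 1.3)–(0.6716, 0.795, 0.473214)  len=0.8268
  (v6,v4,v2) [++-] → (0.6716, -0.289389, -1.3)–(0.6716, 0.795, -1.3)  len=1.0844
  (v2,v7,v6) [-++] → (0.6716, 0.795, 0.473214)–(0.6716, 0.795, -1.3)  len=1.7732

Chained into 1 loop(s):
  loop 1: 8 segments, perimeter = 8.3800
Total perimeter = 8.380


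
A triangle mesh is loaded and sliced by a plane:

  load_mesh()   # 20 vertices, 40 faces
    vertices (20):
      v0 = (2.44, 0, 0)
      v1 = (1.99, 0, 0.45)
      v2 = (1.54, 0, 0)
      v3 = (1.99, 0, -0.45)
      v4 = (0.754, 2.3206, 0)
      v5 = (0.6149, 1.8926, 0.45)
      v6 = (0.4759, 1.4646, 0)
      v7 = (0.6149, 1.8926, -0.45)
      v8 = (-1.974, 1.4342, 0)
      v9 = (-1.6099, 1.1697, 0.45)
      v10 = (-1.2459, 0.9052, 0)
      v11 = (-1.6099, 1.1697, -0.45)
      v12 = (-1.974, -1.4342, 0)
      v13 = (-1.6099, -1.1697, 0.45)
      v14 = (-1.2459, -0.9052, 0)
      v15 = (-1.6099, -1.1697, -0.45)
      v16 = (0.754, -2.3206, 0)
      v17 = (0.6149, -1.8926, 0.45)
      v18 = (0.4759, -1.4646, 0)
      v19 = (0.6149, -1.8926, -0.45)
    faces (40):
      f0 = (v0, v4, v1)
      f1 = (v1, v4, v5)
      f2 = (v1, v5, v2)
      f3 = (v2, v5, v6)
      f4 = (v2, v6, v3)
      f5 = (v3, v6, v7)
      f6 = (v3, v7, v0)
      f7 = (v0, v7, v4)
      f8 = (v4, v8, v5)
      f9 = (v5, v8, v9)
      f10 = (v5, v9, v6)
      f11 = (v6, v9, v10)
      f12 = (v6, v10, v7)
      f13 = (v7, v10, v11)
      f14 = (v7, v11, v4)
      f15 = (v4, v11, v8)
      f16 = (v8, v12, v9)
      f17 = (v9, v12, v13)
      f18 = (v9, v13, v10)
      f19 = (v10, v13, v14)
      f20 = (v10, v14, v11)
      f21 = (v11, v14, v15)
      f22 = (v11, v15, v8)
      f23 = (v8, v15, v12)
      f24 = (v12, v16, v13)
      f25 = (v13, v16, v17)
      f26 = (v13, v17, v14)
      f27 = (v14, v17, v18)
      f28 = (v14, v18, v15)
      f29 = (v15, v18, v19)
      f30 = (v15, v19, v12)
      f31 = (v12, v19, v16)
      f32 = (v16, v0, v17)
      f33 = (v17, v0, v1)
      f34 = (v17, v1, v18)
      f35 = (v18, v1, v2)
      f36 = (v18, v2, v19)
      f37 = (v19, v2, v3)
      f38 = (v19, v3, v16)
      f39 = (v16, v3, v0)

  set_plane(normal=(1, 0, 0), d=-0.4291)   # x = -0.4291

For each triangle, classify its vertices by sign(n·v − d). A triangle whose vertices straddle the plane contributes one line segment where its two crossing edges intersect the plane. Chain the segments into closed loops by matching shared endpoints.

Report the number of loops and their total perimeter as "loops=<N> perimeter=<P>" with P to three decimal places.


Straddling triangles (16 of 40):
  (v4,v8,v5) [+-+] → (-0.4291, 1.93618, 0)–(-0.4291, 1.70775, 0.268533)  len=0.3526
  (v5,v8,v9) [+--] → (-0.4291, 1.70775, 0.268533)–(-0.4291, 1.55338, 0.45)  len=0.2382
  (v5,v9,v6) [+-+] → (-0.4291, 1.55338, 0.45)–(-0.4291, 1.33665, 0.195249)  len=0.3345
  (v6,v9,v10) [+--] → (-0.4291, 1.33665, 0.195249)–(-0.4291, 1.17057, 0)  len=0.2563
  (v6,v10,v7) [+-+] → (-0.4291, 1.17057, 0)–(-0.4291, 1.33862, -0.197528)  len=0.2593
  (v7,v10,v11) [+--] → (-0.4291, 1.33862, -0.197528)–(-0.4291, 1.55338, -0.45)  len=0.3315
  (v7,v11,v4) [+-+] → (-0.4291, 1.55338, -0.45)–(-0.4291, 1.74459, -0.225219)  len=0.2951
  (v4,v11,v8) [+--] → (-0.4291, 1.74459, -0.225219)–(-0.4291, 1.93618, 0)  len=0.2957
  (v12,v16,v13) [-+-] → (-0.4291, -1.93618, 0)–(-0.4291, -1.74459, 0.225219)  len=0.2957
  (v13,v16,v17) [-++] → (-0.4291, -1.74459, 0.225219)–(-0.4291, -1.55338, 0.45)  len=0.2951
  (v13,v17,v14) [-+-] → (-0.4291, -1.55338, 0.45)–(-0.4291, -1.33862, 0.197528)  len=0.3315
  (v14,v17,v18) [-++] → (-0.4291, -1.33862, 0.197528)–(-0.4291, -1.17057, 0)  len=0.2593
  (v14,v18,v15) [-+-] → (-0.4291, -1.17057, 0)–(-0.4291, -1.33665, -0.195249)  len=0.2563
  (v15,v18,v19) [-++] → (-0.4291, -1.33665, -0.195249)–(-0.4291, -1.55338, -0.45)  len=0.3345
  (v15,v19,v12) [-+-] → (-0.4291, -1.55338, -0.45)–(-0.4291, -1.70775, -0.268533)  len=0.2382
  (v12,v19,v16) [-++] → (-0.4291, -1.70775, -0.268533)–(-0.4291, -1.93618, 0)  len=0.3526

Chained into 2 loop(s):
  loop 1: 8 segments, perimeter = 2.3632
  loop 2: 8 segments, perimeter = 2.3632
Total perimeter = 4.726

loops=2 perimeter=4.726


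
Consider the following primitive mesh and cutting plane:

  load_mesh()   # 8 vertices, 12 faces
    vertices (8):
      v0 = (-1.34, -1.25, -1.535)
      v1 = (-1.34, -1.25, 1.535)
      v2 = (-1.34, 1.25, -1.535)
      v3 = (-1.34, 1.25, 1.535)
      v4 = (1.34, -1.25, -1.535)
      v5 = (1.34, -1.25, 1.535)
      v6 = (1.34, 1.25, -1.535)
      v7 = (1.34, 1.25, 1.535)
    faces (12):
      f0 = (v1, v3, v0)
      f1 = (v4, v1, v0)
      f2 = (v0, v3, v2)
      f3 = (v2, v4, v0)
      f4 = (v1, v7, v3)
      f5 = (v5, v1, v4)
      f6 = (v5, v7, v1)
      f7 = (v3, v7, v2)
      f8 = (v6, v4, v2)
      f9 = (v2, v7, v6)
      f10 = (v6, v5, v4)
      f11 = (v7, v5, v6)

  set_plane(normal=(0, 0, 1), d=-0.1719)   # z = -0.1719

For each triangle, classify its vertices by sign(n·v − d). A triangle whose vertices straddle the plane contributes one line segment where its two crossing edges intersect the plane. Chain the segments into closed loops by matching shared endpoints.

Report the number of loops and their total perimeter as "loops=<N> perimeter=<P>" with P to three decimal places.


loops=1 perimeter=10.360

Straddling triangles (8 of 12):
  (v1,v3,v0) [++-] → (-1.34, -0.139984, -0.1719)–(-1.34, -1.25, -0.1719)  len=1.1100
  (v4,v1,v0) [-+-] → (0.150063, -1.25, -0.1719)–(-1.34, -1.25, -0.1719)  len=1.4901
  (v0,v3,v2) [-+-] → (-1.34, -0.139984, -0.1719)–(-1.34, 1.25, -0.1719)  len=1.3900
  (v5,v1,v4) [++-] → (0.150063, -1.25, -0.1719)–(1.34, -1.25, -0.1719)  len=1.1899
  (v3,v7,v2) [++-] → (-0.150063, 1.25, -0.1719)–(-1.34, 1.25, -0.1719)  len=1.1899
  (v2,v7,v6) [-+-] → (-0.150063, 1.25, -0.1719)–(1.34, 1.25, -0.1719)  len=1.4901
  (v6,v5,v4) [-+-] → (1.34, 0.139984, -0.1719)–(1.34, -1.25, -0.1719)  len=1.3900
  (v7,v5,v6) [++-] → (1.34, 0.139984, -0.1719)–(1.34, 1.25, -0.1719)  len=1.1100

Chained into 1 loop(s):
  loop 1: 8 segments, perimeter = 10.3600
Total perimeter = 10.360


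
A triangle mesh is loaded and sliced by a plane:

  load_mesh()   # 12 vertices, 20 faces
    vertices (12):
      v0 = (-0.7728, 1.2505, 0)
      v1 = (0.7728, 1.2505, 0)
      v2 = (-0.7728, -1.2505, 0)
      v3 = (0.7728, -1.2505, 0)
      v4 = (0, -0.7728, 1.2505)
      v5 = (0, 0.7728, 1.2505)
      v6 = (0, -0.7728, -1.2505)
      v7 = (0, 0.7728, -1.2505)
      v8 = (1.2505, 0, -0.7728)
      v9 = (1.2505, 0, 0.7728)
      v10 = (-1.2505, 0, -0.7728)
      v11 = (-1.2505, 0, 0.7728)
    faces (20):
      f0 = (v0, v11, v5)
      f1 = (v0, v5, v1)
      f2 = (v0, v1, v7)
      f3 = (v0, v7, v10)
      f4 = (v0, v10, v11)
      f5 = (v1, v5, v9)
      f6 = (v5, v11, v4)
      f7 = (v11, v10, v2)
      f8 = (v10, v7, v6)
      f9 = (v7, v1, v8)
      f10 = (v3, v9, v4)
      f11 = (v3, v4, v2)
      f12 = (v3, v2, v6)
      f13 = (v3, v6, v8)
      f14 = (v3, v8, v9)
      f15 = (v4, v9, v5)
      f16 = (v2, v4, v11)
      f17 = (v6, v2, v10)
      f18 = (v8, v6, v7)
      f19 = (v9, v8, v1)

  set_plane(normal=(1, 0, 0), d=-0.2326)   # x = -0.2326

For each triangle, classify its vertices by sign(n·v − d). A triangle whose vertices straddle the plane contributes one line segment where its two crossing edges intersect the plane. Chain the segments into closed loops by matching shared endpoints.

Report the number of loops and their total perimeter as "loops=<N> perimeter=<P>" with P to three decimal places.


loops=1 perimeter=7.886

Straddling triangles (10 of 20):
  (v0,v11,v5) [--+] → (-0.2326, 0.629055, 1.16165)–(-0.2326, 0.91658, 0.87412)  len=0.4066
  (v0,v5,v1) [-++] → (-0.2326, 0.91658, 0.87412)–(-0.2326, 1.2505, 0)  len=0.9357
  (v0,v1,v7) [-++] → (-0.2326, 1.2505, 0)–(-0.2326, 0.91658, -0.87412)  len=0.9357
  (v0,v7,v10) [-+-] → (-0.2326, 0.91658, -0.87412)–(-0.2326, 0.629055, -1.16165)  len=0.4066
  (v5,v11,v4) [+-+] → (-0.2326, 0.629055, 1.16165)–(-0.2326, -0.629055, 1.16165)  len=1.2581
  (v10,v7,v6) [-++] → (-0.2326, 0.629055, -1.16165)–(-0.2326, -0.629055, -1.16165)  len=1.2581
  (v3,v4,v2) [++-] → (-0.2326, -0.91658, 0.87412)–(-0.2326, -1.2505, 0)  len=0.9357
  (v3,v2,v6) [+-+] → (-0.2326, -1.2505, 0)–(-0.2326, -0.91658, -0.87412)  len=0.9357
  (v2,v4,v11) [-+-] → (-0.2326, -0.91658, 0.87412)–(-0.2326, -0.629055, 1.16165)  len=0.4066
  (v6,v2,v10) [+--] → (-0.2326, -0.91658, -0.87412)–(-0.2326, -0.629055, -1.16165)  len=0.4066

Chained into 1 loop(s):
  loop 1: 10 segments, perimeter = 7.8856
Total perimeter = 7.886


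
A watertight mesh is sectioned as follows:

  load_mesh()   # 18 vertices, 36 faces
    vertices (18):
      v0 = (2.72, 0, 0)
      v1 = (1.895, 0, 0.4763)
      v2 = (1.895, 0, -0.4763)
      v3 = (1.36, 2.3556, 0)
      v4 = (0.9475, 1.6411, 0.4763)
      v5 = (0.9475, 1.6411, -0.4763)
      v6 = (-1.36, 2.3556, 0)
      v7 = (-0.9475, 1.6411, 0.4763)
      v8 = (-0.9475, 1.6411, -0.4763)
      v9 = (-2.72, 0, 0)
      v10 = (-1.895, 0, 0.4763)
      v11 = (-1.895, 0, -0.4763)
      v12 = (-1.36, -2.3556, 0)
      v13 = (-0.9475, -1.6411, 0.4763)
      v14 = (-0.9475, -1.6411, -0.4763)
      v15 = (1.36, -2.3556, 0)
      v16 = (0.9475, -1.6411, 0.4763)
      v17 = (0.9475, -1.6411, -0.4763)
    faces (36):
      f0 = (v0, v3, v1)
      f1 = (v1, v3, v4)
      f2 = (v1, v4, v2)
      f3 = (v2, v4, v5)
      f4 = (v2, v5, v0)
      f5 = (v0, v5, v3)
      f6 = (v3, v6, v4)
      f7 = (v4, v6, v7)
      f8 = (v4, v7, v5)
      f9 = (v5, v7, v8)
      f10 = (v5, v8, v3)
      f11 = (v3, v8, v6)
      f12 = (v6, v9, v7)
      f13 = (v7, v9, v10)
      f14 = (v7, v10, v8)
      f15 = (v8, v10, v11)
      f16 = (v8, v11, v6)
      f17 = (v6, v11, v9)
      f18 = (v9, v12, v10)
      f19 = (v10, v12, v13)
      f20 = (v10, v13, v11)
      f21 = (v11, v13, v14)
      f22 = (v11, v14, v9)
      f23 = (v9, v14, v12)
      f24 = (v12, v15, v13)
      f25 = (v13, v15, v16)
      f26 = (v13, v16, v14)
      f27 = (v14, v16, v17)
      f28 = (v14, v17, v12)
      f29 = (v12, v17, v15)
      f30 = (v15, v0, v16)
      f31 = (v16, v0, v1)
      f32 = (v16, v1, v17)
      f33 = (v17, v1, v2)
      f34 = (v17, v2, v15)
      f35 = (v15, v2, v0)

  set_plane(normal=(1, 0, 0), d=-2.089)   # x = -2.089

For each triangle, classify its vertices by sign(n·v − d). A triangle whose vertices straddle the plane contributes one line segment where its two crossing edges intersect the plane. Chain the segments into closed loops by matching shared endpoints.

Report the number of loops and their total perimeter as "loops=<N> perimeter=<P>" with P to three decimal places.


Straddling triangles (6 of 36):
  (v6,v9,v7) [+-+] → (-2.089, 1.09293, 0)–(-2.089, 0.584222, 0.16956)  len=0.5362
  (v7,v9,v10) [+-+] → (-2.089, 0.584222, 0.16956)–(-2.089, 0, 0.364297)  len=0.6158
  (v6,v11,v9) [++-] → (-2.089, 0, -0.364297)–(-2.089, 1.09293, 0)  len=1.1520
  (v9,v12,v10) [-++] → (-2.089, -1.09293, 0)–(-2.089, 0, 0.364297)  len=1.1520
  (v11,v14,v9) [++-] → (-2.089, -0.584222, -0.16956)–(-2.089, 0, -0.364297)  len=0.6158
  (v9,v14,v12) [-++] → (-2.089, -0.584222, -0.16956)–(-2.089, -1.09293, 0)  len=0.5362

Chained into 1 loop(s):
  loop 1: 6 segments, perimeter = 4.6082
Total perimeter = 4.608

loops=1 perimeter=4.608


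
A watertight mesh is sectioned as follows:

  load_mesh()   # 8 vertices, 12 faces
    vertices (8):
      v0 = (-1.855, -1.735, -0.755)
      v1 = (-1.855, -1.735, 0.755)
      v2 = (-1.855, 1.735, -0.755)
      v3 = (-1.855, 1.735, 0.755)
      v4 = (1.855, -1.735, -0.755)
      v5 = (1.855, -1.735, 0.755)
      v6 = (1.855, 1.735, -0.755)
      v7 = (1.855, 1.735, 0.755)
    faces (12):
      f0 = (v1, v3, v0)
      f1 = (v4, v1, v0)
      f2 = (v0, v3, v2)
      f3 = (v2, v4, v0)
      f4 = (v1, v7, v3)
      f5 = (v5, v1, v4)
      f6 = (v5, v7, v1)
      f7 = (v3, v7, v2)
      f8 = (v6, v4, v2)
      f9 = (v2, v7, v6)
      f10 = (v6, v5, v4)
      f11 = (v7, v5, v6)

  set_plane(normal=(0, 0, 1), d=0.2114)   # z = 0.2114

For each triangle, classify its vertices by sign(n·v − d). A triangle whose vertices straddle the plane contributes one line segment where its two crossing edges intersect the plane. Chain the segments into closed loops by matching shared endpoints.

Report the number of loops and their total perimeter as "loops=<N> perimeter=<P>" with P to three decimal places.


loops=1 perimeter=14.360

Straddling triangles (8 of 12):
  (v1,v3,v0) [++-] → (-1.855, 0.4858, 0.2114)–(-1.855, -1.735, 0.2114)  len=2.2208
  (v4,v1,v0) [-+-] → (-0.5194, -1.735, 0.2114)–(-1.855, -1.735, 0.2114)  len=1.3356
  (v0,v3,v2) [-+-] → (-1.855, 0.4858, 0.2114)–(-1.855, 1.735, 0.2114)  len=1.2492
  (v5,v1,v4) [++-] → (-0.5194, -1.735, 0.2114)–(1.855, -1.735, 0.2114)  len=2.3744
  (v3,v7,v2) [++-] → (0.5194, 1.735, 0.2114)–(-1.855, 1.735, 0.2114)  len=2.3744
  (v2,v7,v6) [-+-] → (0.5194, 1.735, 0.2114)–(1.855, 1.735, 0.2114)  len=1.3356
  (v6,v5,v4) [-+-] → (1.855, -0.4858, 0.2114)–(1.855, -1.735, 0.2114)  len=1.2492
  (v7,v5,v6) [++-] → (1.855, -0.4858, 0.2114)–(1.855, 1.735, 0.2114)  len=2.2208

Chained into 1 loop(s):
  loop 1: 8 segments, perimeter = 14.3600
Total perimeter = 14.360


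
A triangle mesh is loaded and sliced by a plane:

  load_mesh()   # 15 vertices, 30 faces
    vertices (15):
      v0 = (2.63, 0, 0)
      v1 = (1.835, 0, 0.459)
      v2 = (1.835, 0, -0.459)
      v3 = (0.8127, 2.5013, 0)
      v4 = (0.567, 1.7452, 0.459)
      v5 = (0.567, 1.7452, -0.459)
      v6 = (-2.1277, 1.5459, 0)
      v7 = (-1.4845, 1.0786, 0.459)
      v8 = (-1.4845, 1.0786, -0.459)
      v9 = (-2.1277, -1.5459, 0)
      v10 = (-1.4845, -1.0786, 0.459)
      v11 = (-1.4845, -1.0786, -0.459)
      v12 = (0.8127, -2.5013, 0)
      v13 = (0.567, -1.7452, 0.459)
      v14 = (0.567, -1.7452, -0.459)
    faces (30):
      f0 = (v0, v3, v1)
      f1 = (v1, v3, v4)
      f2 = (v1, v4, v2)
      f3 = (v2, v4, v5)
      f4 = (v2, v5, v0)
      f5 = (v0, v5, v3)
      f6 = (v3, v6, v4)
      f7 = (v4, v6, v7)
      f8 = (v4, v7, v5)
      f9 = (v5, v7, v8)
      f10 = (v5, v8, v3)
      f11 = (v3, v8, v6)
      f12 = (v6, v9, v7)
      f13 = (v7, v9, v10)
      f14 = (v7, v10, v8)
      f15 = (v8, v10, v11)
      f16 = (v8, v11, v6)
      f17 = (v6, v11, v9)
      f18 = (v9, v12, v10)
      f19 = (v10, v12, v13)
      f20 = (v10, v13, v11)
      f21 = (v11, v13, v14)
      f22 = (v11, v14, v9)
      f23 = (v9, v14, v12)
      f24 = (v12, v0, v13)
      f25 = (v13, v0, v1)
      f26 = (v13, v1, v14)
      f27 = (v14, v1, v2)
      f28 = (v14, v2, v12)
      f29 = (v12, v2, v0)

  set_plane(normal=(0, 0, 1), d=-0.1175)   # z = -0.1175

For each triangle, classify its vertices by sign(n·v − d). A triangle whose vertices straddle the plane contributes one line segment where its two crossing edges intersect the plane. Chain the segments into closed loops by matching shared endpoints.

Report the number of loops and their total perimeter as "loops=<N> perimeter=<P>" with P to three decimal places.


loops=2 perimeter=25.048

Straddling triangles (20 of 30):
  (v1,v4,v2) [++-] → (1.3633, 0.649222, -0.1175)–(1.835, 0, -0.1175)  len=0.8025
  (v2,v4,v5) [-+-] → (1.3633, 0.649222, -0.1175)–(0.567, 1.7452, -0.1175)  len=1.3547
  (v2,v5,v0) [--+] → (2.10189, 0.446756, -0.1175)–(2.42649, 0, -0.1175)  len=0.5522
  (v0,v5,v3) [+-+] → (2.10189, 0.446756, -0.1175)–(0.749803, 2.30774, -0.1175)  len=2.3003
  (v4,v7,v5) [++-] → (-0.196167, 1.49722, -0.1175)–(0.567, 1.7452, -0.1175)  len=0.8024
  (v5,v7,v8) [-+-] → (-0.196167, 1.49722, -0.1175)–(-1.4845, 1.0786, -0.1175)  len=1.3546
  (v5,v8,v3) [--+] → (0.224637, 2.1371, -0.1175)–(0.749803, 2.30774, -0.1175)  len=0.5522
  (v3,v8,v6) [+-+] → (0.224637, 2.1371, -0.1175)–(-1.96305, 1.42628, -0.1175)  len=2.3003
  (v7,v10,v8) [++-] → (-1.4845, 0.276112, -0.1175)–(-1.4845, 1.0786, -0.1175)  len=0.8025
  (v8,v10,v11) [-+-] → (-1.4845, 0.276112, -0.1175)–(-1.4845, -1.0786, -0.1175)  len=1.3547
  (v8,v11,v6) [--+] → (-1.96305, 0.874051, -0.1175)–(-1.96305, 1.42628, -0.1175)  len=0.5522
  (v6,v11,v9) [+-+] → (-1.96305, 0.874051, -0.1175)–(-1.96305, -1.42628, -0.1175)  len=2.3003
  (v10,v13,v11) [++-] → (-0.721333, -1.32658, -0.1175)–(-1.4845, -1.0786, -0.1175)  len=0.8024
  (v11,v13,v14) [-+-] → (-0.721333, -1.32658, -0.1175)–(0.567, -1.7452, -0.1175)  len=1.3546
  (v11,v14,v9) [--+] → (-1.43788, -1.59692, -0.1175)–(-1.96305, -1.42628, -0.1175)  len=0.5522
  (v9,v14,v12) [+-+] → (-1.43788, -1.59692, -0.1175)–(0.749803, -2.30774, -0.1175)  len=2.3003
  (v13,v1,v14) [++-] → (1.0387, -1.09598, -0.1175)–(0.567, -1.7452, -0.1175)  len=0.8025
  (v14,v1,v2) [-+-] → (1.0387, -1.09598, -0.1175)–(1.835, 0, -0.1175)  len=1.3547
  (v14,v2,v12) [--+] → (1.0744, -1.86099, -0.1175)–(0.749803, -2.30774, -0.1175)  len=0.5522
  (v12,v2,v0) [+-+] → (1.0744, -1.86099, -0.1175)–(2.42649, 0, -0.1175)  len=2.3003

Chained into 2 loop(s):
  loop 1: 10 segments, perimeter = 10.7858
  loop 2: 10 segments, perimeter = 14.2625
Total perimeter = 25.048


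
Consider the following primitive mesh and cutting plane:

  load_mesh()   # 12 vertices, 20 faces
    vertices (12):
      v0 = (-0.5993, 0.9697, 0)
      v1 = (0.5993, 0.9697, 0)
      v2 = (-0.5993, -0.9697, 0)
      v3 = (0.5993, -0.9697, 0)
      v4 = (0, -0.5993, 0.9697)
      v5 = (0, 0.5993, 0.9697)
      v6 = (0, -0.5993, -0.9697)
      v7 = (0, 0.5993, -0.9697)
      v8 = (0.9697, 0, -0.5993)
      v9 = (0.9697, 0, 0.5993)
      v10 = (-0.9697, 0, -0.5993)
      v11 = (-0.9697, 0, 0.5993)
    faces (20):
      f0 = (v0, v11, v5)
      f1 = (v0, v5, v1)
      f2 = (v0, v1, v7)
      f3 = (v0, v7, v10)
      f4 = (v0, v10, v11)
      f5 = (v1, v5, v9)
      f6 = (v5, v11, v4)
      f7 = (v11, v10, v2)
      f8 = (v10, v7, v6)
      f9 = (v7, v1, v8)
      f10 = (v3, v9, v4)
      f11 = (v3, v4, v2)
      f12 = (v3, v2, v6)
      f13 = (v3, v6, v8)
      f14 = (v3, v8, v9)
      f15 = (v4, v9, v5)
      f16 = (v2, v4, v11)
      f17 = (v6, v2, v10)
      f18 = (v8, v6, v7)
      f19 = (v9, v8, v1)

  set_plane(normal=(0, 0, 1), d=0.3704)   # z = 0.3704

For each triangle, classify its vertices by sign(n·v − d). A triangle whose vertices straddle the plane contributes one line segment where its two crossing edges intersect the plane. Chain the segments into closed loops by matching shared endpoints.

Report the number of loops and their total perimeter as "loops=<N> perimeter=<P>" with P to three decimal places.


Straddling triangles (10 of 20):
  (v0,v11,v5) [-++] → (-0.828227, 0.370373, 0.3704)–(-0.370383, 0.828217, 0.3704)  len=0.6475
  (v0,v5,v1) [-+-] → (-0.370383, 0.828217, 0.3704)–(0.370383, 0.828217, 0.3704)  len=0.7408
  (v0,v10,v11) [--+] → (-0.9697, 0, 0.3704)–(-0.828227, 0.370373, 0.3704)  len=0.3965
  (v1,v5,v9) [-++] → (0.370383, 0.828217, 0.3704)–(0.828227, 0.370373, 0.3704)  len=0.6475
  (v11,v10,v2) [+--] → (-0.9697, 0, 0.3704)–(-0.828227, -0.370373, 0.3704)  len=0.3965
  (v3,v9,v4) [-++] → (0.828227, -0.370373, 0.3704)–(0.370383, -0.828217, 0.3704)  len=0.6475
  (v3,v4,v2) [-+-] → (0.370383, -0.828217, 0.3704)–(-0.370383, -0.828217, 0.3704)  len=0.7408
  (v3,v8,v9) [--+] → (0.9697, 0, 0.3704)–(0.828227, -0.370373, 0.3704)  len=0.3965
  (v2,v4,v11) [-++] → (-0.370383, -0.828217, 0.3704)–(-0.828227, -0.370373, 0.3704)  len=0.6475
  (v9,v8,v1) [+--] → (0.9697, 0, 0.3704)–(0.828227, 0.370373, 0.3704)  len=0.3965

Chained into 1 loop(s):
  loop 1: 10 segments, perimeter = 5.6574
Total perimeter = 5.657

loops=1 perimeter=5.657


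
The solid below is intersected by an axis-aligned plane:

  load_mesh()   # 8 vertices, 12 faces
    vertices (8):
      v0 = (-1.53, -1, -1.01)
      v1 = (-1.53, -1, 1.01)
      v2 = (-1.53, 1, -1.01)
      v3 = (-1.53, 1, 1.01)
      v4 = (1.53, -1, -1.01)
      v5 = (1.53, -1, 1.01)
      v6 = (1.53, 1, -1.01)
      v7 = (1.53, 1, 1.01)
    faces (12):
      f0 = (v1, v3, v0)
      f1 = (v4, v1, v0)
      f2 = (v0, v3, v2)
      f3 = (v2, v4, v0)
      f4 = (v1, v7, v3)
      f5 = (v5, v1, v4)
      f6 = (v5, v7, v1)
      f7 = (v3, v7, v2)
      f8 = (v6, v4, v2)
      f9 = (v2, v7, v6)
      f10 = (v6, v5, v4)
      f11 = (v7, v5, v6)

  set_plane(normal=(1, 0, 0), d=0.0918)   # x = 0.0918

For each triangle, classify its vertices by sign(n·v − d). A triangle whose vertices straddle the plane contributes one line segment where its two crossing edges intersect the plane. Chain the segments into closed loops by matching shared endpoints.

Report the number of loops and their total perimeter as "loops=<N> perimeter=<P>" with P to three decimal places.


loops=1 perimeter=8.040

Straddling triangles (8 of 12):
  (v4,v1,v0) [+--] → (0.0918, -1, -0.0606)–(0.0918, -1, -1.01)  len=0.9494
  (v2,v4,v0) [-+-] → (0.0918, -0.06, -1.01)–(0.0918, -1, -1.01)  len=0.9400
  (v1,v7,v3) [-+-] → (0.0918, 0.06, 1.01)–(0.0918, 1, 1.01)  len=0.9400
  (v5,v1,v4) [+-+] → (0.0918, -1, 1.01)–(0.0918, -1, -0.0606)  len=1.0706
  (v5,v7,v1) [++-] → (0.0918, 0.06, 1.01)–(0.0918, -1, 1.01)  len=1.0600
  (v3,v7,v2) [-+-] → (0.0918, 1, 1.01)–(0.0918, 1, 0.0606)  len=0.9494
  (v6,v4,v2) [++-] → (0.0918, -0.06, -1.01)–(0.0918, 1, -1.01)  len=1.0600
  (v2,v7,v6) [-++] → (0.0918, 1, 0.0606)–(0.0918, 1, -1.01)  len=1.0706

Chained into 1 loop(s):
  loop 1: 8 segments, perimeter = 8.0400
Total perimeter = 8.040


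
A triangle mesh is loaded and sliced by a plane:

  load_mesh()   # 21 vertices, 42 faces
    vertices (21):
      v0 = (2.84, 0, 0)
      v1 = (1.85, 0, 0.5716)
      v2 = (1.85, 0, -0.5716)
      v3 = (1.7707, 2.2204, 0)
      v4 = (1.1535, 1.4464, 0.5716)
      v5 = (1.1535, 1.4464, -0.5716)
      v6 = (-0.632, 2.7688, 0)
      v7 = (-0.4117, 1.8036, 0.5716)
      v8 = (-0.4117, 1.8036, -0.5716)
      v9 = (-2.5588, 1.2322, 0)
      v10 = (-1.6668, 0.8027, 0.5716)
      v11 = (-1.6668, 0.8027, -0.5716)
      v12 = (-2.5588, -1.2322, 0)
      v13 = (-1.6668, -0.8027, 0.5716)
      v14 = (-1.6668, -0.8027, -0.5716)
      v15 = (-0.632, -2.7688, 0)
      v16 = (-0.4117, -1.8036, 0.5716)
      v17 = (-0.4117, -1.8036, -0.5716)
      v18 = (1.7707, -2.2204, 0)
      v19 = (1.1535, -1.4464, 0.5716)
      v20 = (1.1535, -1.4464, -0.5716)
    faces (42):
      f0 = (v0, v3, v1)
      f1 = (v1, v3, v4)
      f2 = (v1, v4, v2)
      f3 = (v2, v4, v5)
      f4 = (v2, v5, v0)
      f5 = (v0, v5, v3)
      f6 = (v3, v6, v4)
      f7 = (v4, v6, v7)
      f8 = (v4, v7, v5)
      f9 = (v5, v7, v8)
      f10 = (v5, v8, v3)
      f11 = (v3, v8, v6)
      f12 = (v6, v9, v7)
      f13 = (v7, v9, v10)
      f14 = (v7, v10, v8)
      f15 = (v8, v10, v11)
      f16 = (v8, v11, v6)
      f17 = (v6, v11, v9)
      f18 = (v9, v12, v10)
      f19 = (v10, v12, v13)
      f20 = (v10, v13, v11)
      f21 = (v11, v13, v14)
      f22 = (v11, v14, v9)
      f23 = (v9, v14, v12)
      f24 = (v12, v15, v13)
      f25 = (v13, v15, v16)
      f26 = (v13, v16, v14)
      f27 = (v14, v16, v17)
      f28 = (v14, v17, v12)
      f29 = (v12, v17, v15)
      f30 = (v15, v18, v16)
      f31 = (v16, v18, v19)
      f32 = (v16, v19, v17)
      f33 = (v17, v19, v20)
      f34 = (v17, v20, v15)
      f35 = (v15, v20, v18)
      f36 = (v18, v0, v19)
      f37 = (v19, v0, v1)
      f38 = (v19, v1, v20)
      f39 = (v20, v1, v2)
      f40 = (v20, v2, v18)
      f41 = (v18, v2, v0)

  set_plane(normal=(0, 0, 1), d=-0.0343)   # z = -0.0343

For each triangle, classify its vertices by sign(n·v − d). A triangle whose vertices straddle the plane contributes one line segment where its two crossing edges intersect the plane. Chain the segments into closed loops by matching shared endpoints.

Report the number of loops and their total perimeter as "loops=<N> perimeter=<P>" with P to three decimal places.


Straddling triangles (28 of 42):
  (v1,v4,v2) [++-] → (1.52265, 0.679803, -0.0343)–(1.85, 0, -0.0343)  len=0.7545
  (v2,v4,v5) [-+-] → (1.52265, 0.679803, -0.0343)–(1.1535, 1.4464, -0.0343)  len=0.8508
  (v2,v5,v0) [--+] → (2.7388, 0.0867941, -0.0343)–(2.78059, 0, -0.0343)  len=0.0963
  (v0,v5,v3) [+-+] → (2.7388, 0.0867941, -0.0343)–(1.73366, 2.17395, -0.0343)  len=2.3166
  (v4,v7,v5) [++-] → (0.417861, 1.61428, -0.0343)–(1.1535, 1.4464, -0.0343)  len=0.7546
  (v5,v7,v8) [-+-] → (0.417861, 1.61428, -0.0343)–(-0.4117, 1.8036, -0.0343)  len=0.8509
  (v5,v8,v3) [--+] → (1.63974, 2.19539, -0.0343)–(1.73366, 2.17395, -0.0343)  len=0.0963
  (v3,v8,v6) [+-+] → (1.63974, 2.19539, -0.0343)–(-0.61878, 2.71088, -0.0343)  len=2.3166
  (v7,v10,v8) [++-] → (-1.00159, 1.33318, -0.0343)–(-0.4117, 1.8036, -0.0343)  len=0.7545
  (v8,v10,v11) [-+-] → (-1.00159, 1.33318, -0.0343)–(-1.6668, 0.8027, -0.0343)  len=0.8508
  (v8,v11,v6) [--+] → (-0.694095, 2.65082, -0.0343)–(-0.61878, 2.71088, -0.0343)  len=0.0963
  (v6,v11,v9) [+-+] → (-0.694095, 2.65082, -0.0343)–(-2.50527, 1.20643, -0.0343)  len=2.3166
  (v10,v13,v11) [++-] → (-1.6668, 0.0481676, -0.0343)–(-1.6668, 0.8027, -0.0343)  len=0.7545
  (v11,v13,v14) [-+-] → (-1.6668, 0.0481676, -0.0343)–(-1.6668, -0.8027, -0.0343)  len=0.8509
  (v11,v14,v9) [--+] → (-2.50527, 1.11009, -0.0343)–(-2.50527, 1.20643, -0.0343)  len=0.0963
  (v9,v14,v12) [+-+] → (-2.50527, 1.11009, -0.0343)–(-2.50527, -1.20643, -0.0343)  len=2.3165
  (v13,v16,v14) [++-] → (-1.07691, -1.27312, -0.0343)–(-1.6668, -0.8027, -0.0343)  len=0.7545
  (v14,v16,v17) [-+-] → (-1.07691, -1.27312, -0.0343)–(-0.4117, -1.8036, -0.0343)  len=0.8508
  (v14,v17,v12) [--+] → (-2.42996, -1.26649, -0.0343)–(-2.50527, -1.20643, -0.0343)  len=0.0963
  (v12,v17,v15) [+-+] → (-2.42996, -1.26649, -0.0343)–(-0.61878, -2.71088, -0.0343)  len=2.3166
  (v16,v19,v17) [++-] → (0.323939, -1.63572, -0.0343)–(-0.4117, -1.8036, -0.0343)  len=0.7546
  (v17,v19,v20) [-+-] → (0.323939, -1.63572, -0.0343)–(1.1535, -1.4464, -0.0343)  len=0.8509
  (v17,v20,v15) [--+] → (-0.524858, -2.68945, -0.0343)–(-0.61878, -2.71088, -0.0343)  len=0.0963
  (v15,v20,v18) [+-+] → (-0.524858, -2.68945, -0.0343)–(1.73366, -2.17395, -0.0343)  len=2.3166
  (v19,v1,v20) [++-] → (1.48085, -0.766597, -0.0343)–(1.1535, -1.4464, -0.0343)  len=0.7545
  (v20,v1,v2) [-+-] → (1.48085, -0.766597, -0.0343)–(1.85, 0, -0.0343)  len=0.8508
  (v20,v2,v18) [--+] → (1.77546, -2.08716, -0.0343)–(1.73366, -2.17395, -0.0343)  len=0.0963
  (v18,v2,v0) [+-+] → (1.77546, -2.08716, -0.0343)–(2.78059, 0, -0.0343)  len=2.3166

Chained into 2 loop(s):
  loop 1: 14 segments, perimeter = 11.2377
  loop 2: 14 segments, perimeter = 16.8904
Total perimeter = 28.128

loops=2 perimeter=28.128
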